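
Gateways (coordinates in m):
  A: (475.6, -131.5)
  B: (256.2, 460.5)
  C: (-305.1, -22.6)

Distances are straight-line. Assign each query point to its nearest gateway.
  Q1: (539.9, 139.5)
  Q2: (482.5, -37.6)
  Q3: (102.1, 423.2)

Q1 at (539.9, 139.5):
  A: 278.5 m
  B: 428.4 m
  C: 860.4 m
  → nearest: A (278.5 m)
Q2 at (482.5, -37.6):
  A: 94.2 m
  B: 547.1 m
  C: 787.7 m
  → nearest: A (94.2 m)
Q3 at (102.1, 423.2):
  A: 668.7 m
  B: 158.5 m
  C: 603.8 m
  → nearest: B (158.5 m)

Q1→A; Q2→A; Q3→B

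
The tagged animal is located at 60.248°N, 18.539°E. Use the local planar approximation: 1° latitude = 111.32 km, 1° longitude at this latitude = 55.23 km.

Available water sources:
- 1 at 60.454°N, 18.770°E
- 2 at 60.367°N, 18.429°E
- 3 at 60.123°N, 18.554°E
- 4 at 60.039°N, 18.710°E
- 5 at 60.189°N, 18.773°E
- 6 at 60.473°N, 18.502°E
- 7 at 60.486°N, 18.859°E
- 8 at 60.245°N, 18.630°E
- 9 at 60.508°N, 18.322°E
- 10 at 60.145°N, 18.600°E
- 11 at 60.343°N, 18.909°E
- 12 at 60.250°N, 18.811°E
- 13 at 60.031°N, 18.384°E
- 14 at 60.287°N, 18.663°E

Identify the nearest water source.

Distances from 60.248°N, 18.539°E:
1: 26.242 km
2: 14.574 km
3: 13.940 km
4: 25.110 km
5: 14.497 km
6: 25.130 km
7: 31.848 km
8: 5.037 km
9: 31.326 km
10: 11.951 km
11: 23.009 km
12: 15.024 km
13: 25.628 km
14: 8.109 km
Minimum: 8 at 5.037 km.

8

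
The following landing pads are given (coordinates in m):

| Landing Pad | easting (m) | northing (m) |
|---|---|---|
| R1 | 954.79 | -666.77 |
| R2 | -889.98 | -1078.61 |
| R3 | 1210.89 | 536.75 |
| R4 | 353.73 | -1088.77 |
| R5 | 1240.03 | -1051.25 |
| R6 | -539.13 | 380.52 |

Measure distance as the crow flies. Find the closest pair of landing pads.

Pairwise distances:
R1–R2: 1890.18 m
R1–R3: 1230.47 m
R1–R4: 734.41 m
R1–R5: 478.73 m
R1–R6: 1824.45 m
R2–R3: 2650.10 m
R2–R4: 1243.75 m
R2–R5: 2130.19 m
R2–R6: 1500.72 m
R3–R4: 1837.67 m
R3–R5: 1588.27 m
R3–R6: 1756.98 m
R4–R5: 887.09 m
R4–R6: 1719.31 m
R5–R6: 2283.72 m
Closest pair: R1–R5 at 478.73 m.

R1 and R5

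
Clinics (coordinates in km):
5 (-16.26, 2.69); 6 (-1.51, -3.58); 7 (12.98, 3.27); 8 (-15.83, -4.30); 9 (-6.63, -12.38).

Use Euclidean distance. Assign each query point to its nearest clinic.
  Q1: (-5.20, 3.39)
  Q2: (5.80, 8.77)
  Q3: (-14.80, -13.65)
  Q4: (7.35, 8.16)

Q1→6; Q2→7; Q3→9; Q4→7

Q1 at (-5.20, 3.39):
  5: √((-11.06)² + (-0.70)²) = √(122.3236 + 0.4900) = 11.08 km
  6: √((3.69)² + (-6.97)²) = √(13.6161 + 48.5809) = 7.89 km
  7: √((18.18)² + (-0.12)²) = √(330.5124 + 0.0144) = 18.18 km
  8: √((-10.63)² + (-7.69)²) = √(112.9969 + 59.1361) = 13.12 km
  9: √((-1.43)² + (-15.77)²) = √(2.0449 + 248.6929) = 15.83 km
  → nearest: 6 (7.89 km)
Q2 at (5.80, 8.77):
  5: √((-22.06)² + (-6.08)²) = √(486.6436 + 36.9664) = 22.88 km
  6: √((-7.31)² + (-12.35)²) = √(53.4361 + 152.5225) = 14.35 km
  7: √((7.18)² + (-5.50)²) = √(51.5524 + 30.2500) = 9.04 km
  8: √((-21.63)² + (-13.07)²) = √(467.8569 + 170.8249) = 25.27 km
  9: √((-12.43)² + (-21.15)²) = √(154.5049 + 447.3225) = 24.53 km
  → nearest: 7 (9.04 km)
Q3 at (-14.80, -13.65):
  5: √((-1.46)² + (16.34)²) = √(2.1316 + 266.9956) = 16.41 km
  6: √((13.29)² + (10.07)²) = √(176.6241 + 101.4049) = 16.67 km
  7: √((27.78)² + (16.92)²) = √(771.7284 + 286.2864) = 32.53 km
  8: √((-1.03)² + (9.35)²) = √(1.0609 + 87.4225) = 9.41 km
  9: √((8.17)² + (1.27)²) = √(66.7489 + 1.6129) = 8.27 km
  → nearest: 9 (8.27 km)
Q4 at (7.35, 8.16):
  5: √((-23.61)² + (-5.47)²) = √(557.4321 + 29.9209) = 24.24 km
  6: √((-8.86)² + (-11.74)²) = √(78.4996 + 137.8276) = 14.71 km
  7: √((5.63)² + (-4.89)²) = √(31.6969 + 23.9121) = 7.46 km
  8: √((-23.18)² + (-12.46)²) = √(537.3124 + 155.2516) = 26.32 km
  9: √((-13.98)² + (-20.54)²) = √(195.4404 + 421.8916) = 24.85 km
  → nearest: 7 (7.46 km)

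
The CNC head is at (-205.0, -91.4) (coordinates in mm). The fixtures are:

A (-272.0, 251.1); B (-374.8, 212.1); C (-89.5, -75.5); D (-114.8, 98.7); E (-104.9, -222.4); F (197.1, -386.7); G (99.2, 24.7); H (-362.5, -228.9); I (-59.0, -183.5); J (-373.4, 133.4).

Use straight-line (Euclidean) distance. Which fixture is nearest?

C

Distances from (-205.0, -91.4):
A: √((-67.0)² + (342.5)²) = √(4489.000 + 117306.250) = 349.0 mm
B: √((-169.8)² + (303.5)²) = √(28832.040 + 92112.250) = 347.8 mm
C: √((115.5)² + (15.9)²) = √(13340.250 + 252.810) = 116.6 mm
D: √((90.2)² + (190.1)²) = √(8136.040 + 36138.010) = 210.4 mm
E: √((100.1)² + (-131.0)²) = √(10020.010 + 17161.000) = 164.9 mm
F: √((402.1)² + (-295.3)²) = √(161684.410 + 87202.090) = 498.9 mm
G: √((304.2)² + (116.1)²) = √(92537.640 + 13479.210) = 325.6 mm
H: √((-157.5)² + (-137.5)²) = √(24806.250 + 18906.250) = 209.1 mm
I: √((146.0)² + (-92.1)²) = √(21316.000 + 8482.410) = 172.6 mm
J: √((-168.4)² + (224.8)²) = √(28358.560 + 50535.040) = 280.9 mm
Minimum: C at 116.6 mm.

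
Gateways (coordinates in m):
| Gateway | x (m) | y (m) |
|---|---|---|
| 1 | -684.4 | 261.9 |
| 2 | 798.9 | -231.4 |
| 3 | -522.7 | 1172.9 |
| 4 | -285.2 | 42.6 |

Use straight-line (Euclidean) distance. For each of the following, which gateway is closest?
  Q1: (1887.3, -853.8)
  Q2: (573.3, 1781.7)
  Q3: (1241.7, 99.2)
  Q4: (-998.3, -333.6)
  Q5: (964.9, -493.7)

Q1→2; Q2→3; Q3→2; Q4→1; Q5→2

Q1 at (1887.3, -853.8):
  1: 2803.3 m
  2: 1253.8 m
  3: 3148.9 m
  4: 2350.2 m
  → nearest: 2 (1253.8 m)
Q2 at (573.3, 1781.7):
  1: 1972.7 m
  2: 2025.7 m
  3: 1253.7 m
  4: 1939.5 m
  → nearest: 3 (1253.7 m)
Q3 at (1241.7, 99.2):
  1: 1933.0 m
  2: 552.6 m
  3: 2065.4 m
  4: 1527.9 m
  → nearest: 2 (552.6 m)
Q4 at (-998.3, -333.6):
  1: 673.2 m
  2: 1800.1 m
  3: 1579.8 m
  4: 806.2 m
  → nearest: 1 (673.2 m)
Q5 at (964.9, -493.7):
  1: 1814.1 m
  2: 310.4 m
  3: 2233.9 m
  4: 1360.3 m
  → nearest: 2 (310.4 m)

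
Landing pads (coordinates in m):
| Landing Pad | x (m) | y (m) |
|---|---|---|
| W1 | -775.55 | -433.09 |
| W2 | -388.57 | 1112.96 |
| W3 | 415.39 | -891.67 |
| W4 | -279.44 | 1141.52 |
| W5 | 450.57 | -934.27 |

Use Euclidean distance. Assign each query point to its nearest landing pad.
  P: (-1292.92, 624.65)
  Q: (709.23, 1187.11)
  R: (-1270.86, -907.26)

P→W2; Q→W4; R→W1

P at (-1292.92, 624.65):
  W1: √((517.37)² + (-1057.74)²) = √(267671.7169 + 1118813.9076) = 1177.49 m
  W2: √((904.35)² + (488.31)²) = √(817848.9225 + 238446.6561) = 1027.76 m
  W3: √((1708.31)² + (-1516.32)²) = √(2918323.0561 + 2299226.3424) = 2284.20 m
  W4: √((1013.48)² + (516.87)²) = √(1027141.7104 + 267154.5969) = 1137.67 m
  W5: √((1743.49)² + (-1558.92)²) = √(3039757.3801 + 2430231.5664) = 2338.80 m
  → nearest: W2 (1027.76 m)
Q at (709.23, 1187.11):
  W1: √((-1484.78)² + (-1620.20)²) = √(2204571.6484 + 2625048.0400) = 2197.64 m
  W2: √((-1097.80)² + (-74.15)²) = √(1205164.8400 + 5498.2225) = 1100.30 m
  W3: √((-293.84)² + (-2078.78)²) = √(86341.9456 + 4321326.2884) = 2099.44 m
  W4: √((-988.67)² + (-45.59)²) = √(977468.3689 + 2078.4481) = 989.72 m
  W5: √((-258.66)² + (-2121.38)²) = √(66904.9956 + 4500253.1044) = 2137.09 m
  → nearest: W4 (989.72 m)
R at (-1270.86, -907.26):
  W1: √((495.31)² + (474.17)²) = √(245331.9961 + 224837.1889) = 685.69 m
  W2: √((882.29)² + (2020.22)²) = √(778435.6441 + 4081288.8484) = 2204.48 m
  W3: √((1686.25)² + (15.59)²) = √(2843439.0625 + 243.0481) = 1686.32 m
  W4: √((991.42)² + (2048.78)²) = √(982913.6164 + 4197499.4884) = 2276.05 m
  W5: √((1721.43)² + (-27.01)²) = √(2963321.2449 + 729.5401) = 1721.64 m
  → nearest: W1 (685.69 m)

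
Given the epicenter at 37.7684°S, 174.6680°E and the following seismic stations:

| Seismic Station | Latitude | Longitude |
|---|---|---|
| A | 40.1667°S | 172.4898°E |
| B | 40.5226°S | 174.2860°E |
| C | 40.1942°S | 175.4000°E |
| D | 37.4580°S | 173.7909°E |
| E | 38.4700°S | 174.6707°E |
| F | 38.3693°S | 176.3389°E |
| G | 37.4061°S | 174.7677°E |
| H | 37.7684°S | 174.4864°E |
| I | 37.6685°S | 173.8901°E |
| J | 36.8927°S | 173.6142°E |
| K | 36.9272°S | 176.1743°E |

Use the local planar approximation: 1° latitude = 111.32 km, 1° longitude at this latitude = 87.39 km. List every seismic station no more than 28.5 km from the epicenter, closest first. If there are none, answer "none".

H

Distances from 37.7684°S, 174.6680°E:
A: √((-2.3983·111.32)² + (-2.1782·87.39)²) = √(71277.656155 + 36234.225777) = 327.8900 km
B: √((-2.7542·111.32)² + (-0.3820·87.39)²) = √(94002.053987 + 1114.423354) = 308.4096 km
C: √((-2.4258·111.32)² + (0.7320·87.39)²) = √(72921.631844 + 4092.094371) = 277.5135 km
D: √((0.3104·111.32)² + (-0.8771·87.39)²) = √(1193.960119 + 5875.187088) = 84.0782 km
E: √((-0.7016·111.32)² + (0.0027·87.39)²) = √(6099.939899 + 0.055674) = 78.1025 km
F: √((-0.6009·111.32)² + (1.6709·87.39)²) = √(4474.564815 + 21321.826090) = 160.6125 km
G: √((0.3623·111.32)² + (0.0997·87.39)²) = √(1626.608597 + 75.912588) = 41.2616 km
H: √((0.0000·111.32)² + (-0.1816·87.39)²) = √(0.000000 + 251.857662) = 15.8700 km
I: √((0.0999·111.32)² + (-0.7779·87.39)²) = √(123.673705 + 4621.372989) = 68.8843 km
J: √((0.8757·111.32)² + (-1.0538·87.39)²) = √(9502.920472 + 8480.859475) = 134.1036 km
K: √((0.8412·111.32)² + (1.5063·87.39)²) = √(8768.896081 + 17327.919867) = 161.5451 km
Threshold 28.5 km: H (15.8700 km) is within range.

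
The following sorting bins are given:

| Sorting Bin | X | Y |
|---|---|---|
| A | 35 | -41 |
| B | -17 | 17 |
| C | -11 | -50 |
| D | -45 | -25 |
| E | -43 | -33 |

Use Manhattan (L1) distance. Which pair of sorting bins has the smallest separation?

Pairwise distances:
A–B: 110
A–C: 55
A–D: 96
A–E: 86
B–C: 73
B–D: 70
B–E: 76
C–D: 59
C–E: 49
D–E: 10
Closest pair: D–E at 10.

D and E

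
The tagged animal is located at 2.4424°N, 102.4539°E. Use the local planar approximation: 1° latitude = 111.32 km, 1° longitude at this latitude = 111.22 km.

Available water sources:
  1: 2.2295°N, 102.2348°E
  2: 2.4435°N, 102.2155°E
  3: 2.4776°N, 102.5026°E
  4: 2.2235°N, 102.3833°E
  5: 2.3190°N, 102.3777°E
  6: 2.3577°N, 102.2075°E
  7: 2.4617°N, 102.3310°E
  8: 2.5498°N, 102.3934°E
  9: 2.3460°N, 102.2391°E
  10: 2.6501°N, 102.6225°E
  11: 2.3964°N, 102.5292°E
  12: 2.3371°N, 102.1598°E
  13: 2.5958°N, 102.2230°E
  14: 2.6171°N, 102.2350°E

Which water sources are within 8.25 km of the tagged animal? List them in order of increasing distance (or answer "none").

3

Distances from 2.4424°N, 102.4539°E:
1: √((-0.2129·111.32)² + (-0.2191·111.22)²) = √(561.691327 + 593.814142) = 33.9927 km
2: √((0.0011·111.32)² + (-0.2384·111.22)²) = √(0.014994 + 703.037164) = 26.5151 km
3: √((0.0352·111.32)² + (0.0487·111.22)²) = √(15.354360 + 29.337541) = 6.6852 km
4: √((-0.2189·111.32)² + (-0.0706·111.22)²) = √(593.796890 + 61.655977) = 25.6018 km
5: √((-0.1234·111.32)² + (-0.0762·111.22)²) = √(188.702092 + 71.825015) = 16.1409 km
6: √((-0.0847·111.32)² + (-0.2464·111.22)²) = √(88.902345 + 751.012540) = 28.9813 km
7: √((0.0193·111.32)² + (-0.1229·111.22)²) = √(4.615949 + 186.839866) = 13.8368 km
8: √((0.1074·111.32)² + (-0.0605·111.22)²) = √(142.940388 + 45.276884) = 13.7192 km
9: √((-0.0964·111.32)² + (-0.2148·111.22)²) = √(115.159684 + 570.734776) = 26.1896 km
10: √((0.2077·111.32)² + (0.1686·111.22)²) = √(534.588225 + 351.625953) = 29.7693 km
11: √((-0.0460·111.32)² + (0.0753·111.22)²) = √(26.221773 + 70.138381) = 9.8163 km
12: √((-0.1053·111.32)² + (-0.2941·111.22)²) = √(137.405190 + 1069.931147) = 34.7467 km
13: √((0.1534·111.32)² + (-0.2309·111.22)²) = √(291.606442 + 659.498250) = 30.8400 km
14: √((0.1747·111.32)² + (-0.2189·111.22)²) = √(378.209301 + 592.730540) = 31.1599 km
Threshold 8.25 km: 3 (6.6852 km) is within range.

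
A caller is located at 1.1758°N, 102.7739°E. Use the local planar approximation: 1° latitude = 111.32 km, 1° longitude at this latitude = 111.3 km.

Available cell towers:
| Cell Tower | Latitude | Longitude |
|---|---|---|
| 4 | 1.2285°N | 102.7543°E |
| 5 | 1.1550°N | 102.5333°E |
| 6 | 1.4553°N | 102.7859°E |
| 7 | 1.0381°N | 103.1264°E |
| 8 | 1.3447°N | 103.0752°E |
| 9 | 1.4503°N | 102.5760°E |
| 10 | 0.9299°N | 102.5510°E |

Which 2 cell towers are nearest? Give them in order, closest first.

4, 5

Distances from 1.1758°N, 102.7739°E:
4: 6.2590 km
5: 26.8787 km
6: 31.1426 km
7: 42.1215 km
8: 38.4459 km
9: 37.6684 km
10: 36.9430 km
Sorted: 4 (6.2590 km) < 5 (26.8787 km) < 6 (31.1426 km) < 10 (36.9430 km) < …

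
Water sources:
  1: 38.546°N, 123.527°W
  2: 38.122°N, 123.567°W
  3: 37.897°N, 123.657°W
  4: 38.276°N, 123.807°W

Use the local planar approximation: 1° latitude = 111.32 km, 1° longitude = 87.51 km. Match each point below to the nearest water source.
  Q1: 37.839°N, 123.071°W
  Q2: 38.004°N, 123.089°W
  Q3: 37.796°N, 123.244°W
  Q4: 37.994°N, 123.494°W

Q1→3; Q2→2; Q3→3; Q4→2

Q1 at 37.839°N, 123.071°W:
  1: √((0.707·111.32)² + (-0.456·87.51)²) = √(6194.19999 + 1592.37391) = 88.242 km
  2: √((0.283·111.32)² + (-0.496·87.51)²) = √(992.47429 + 1883.99055) = 53.633 km
  3: √((0.058·111.32)² + (-0.586·87.51)²) = √(41.68717 + 2629.72660) = 51.686 km
  4: √((0.437·111.32)² + (-0.736·87.51)²) = √(2366.51504 + 4148.30802) = 80.714 km
  → nearest: 3 (51.686 km)
Q2 at 38.004°N, 123.089°W:
  1: √((0.542·111.32)² + (-0.438·87.51)²) = √(3640.36532 + 1469.14137) = 71.481 km
  2: √((0.118·111.32)² + (-0.478·87.51)²) = √(172.54819 + 1749.73049) = 43.844 km
  3: √((-0.107·111.32)² + (-0.568·87.51)²) = √(141.87764 + 2470.65462) = 51.113 km
  4: √((0.272·111.32)² + (-0.718·87.51)²) = √(916.82026 + 3947.88284) = 69.747 km
  → nearest: 2 (43.844 km)
Q3 at 37.796°N, 123.244°W:
  1: √((0.750·111.32)² + (-0.283·87.51)²) = √(6970.58010 + 613.32157) = 87.086 km
  2: √((0.326·111.32)² + (-0.323·87.51)²) = √(1316.98733 + 798.95149) = 45.999 km
  3: √((0.101·111.32)² + (-0.413·87.51)²) = √(126.41224 + 1306.21742) = 37.850 km
  4: √((0.480·111.32)² + (-0.563·87.51)²) = √(2855.14961 + 2427.34863) = 72.681 km
  → nearest: 3 (37.850 km)
Q4 at 37.994°N, 123.494°W:
  1: √((0.552·111.32)² + (-0.033·87.51)²) = √(3775.93536 + 8.33956) = 61.516 km
  2: √((0.128·111.32)² + (-0.073·87.51)²) = √(203.03286 + 40.80948) = 15.615 km
  3: √((-0.097·111.32)² + (-0.163·87.51)²) = √(116.59767 + 203.46540) = 17.890 km
  4: √((0.282·111.32)² + (-0.313·87.51)²) = √(985.47273 + 750.24661) = 41.662 km
  → nearest: 2 (15.615 km)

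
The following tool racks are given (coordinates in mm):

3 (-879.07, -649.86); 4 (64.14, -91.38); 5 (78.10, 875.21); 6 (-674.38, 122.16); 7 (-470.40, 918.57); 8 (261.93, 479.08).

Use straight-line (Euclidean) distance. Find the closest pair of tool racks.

Pairwise distances:
3–4: √((943.21)² + (558.48)²) = √(889645.1041 + 311899.9104) = 1096.15 mm
3–5: √((957.17)² + (1525.07)²) = √(916174.4089 + 2325838.5049) = 1800.56 mm
3–6: √((204.69)² + (772.02)²) = √(41897.9961 + 596014.8804) = 798.69 mm
3–7: √((408.67)² + (1568.43)²) = √(167011.1689 + 2459972.6649) = 1620.80 mm
3–8: √((1141.00)² + (1128.94)²) = √(1301881.0000 + 1274505.5236) = 1605.11 mm
4–5: √((13.96)² + (966.59)²) = √(194.8816 + 934296.2281) = 966.69 mm
4–6: √((-738.52)² + (213.54)²) = √(545411.7904 + 45599.3316) = 768.77 mm
4–7: √((-534.54)² + (1009.95)²) = √(285733.0116 + 1019999.0025) = 1142.69 mm
4–8: √((197.79)² + (570.46)²) = √(39120.8841 + 325424.6116) = 603.78 mm
5–6: √((-752.48)² + (-753.05)²) = √(566226.1504 + 567084.3025) = 1064.57 mm
5–7: √((-548.50)² + (43.36)²) = √(300852.2500 + 1880.0896) = 550.21 mm
5–8: √((183.83)² + (-396.13)²) = √(33793.4689 + 156918.9769) = 436.71 mm
6–7: √((203.98)² + (796.41)²) = √(41607.8404 + 634268.8881) = 822.12 mm
6–8: √((936.31)² + (356.92)²) = √(876676.4161 + 127391.8864) = 1002.03 mm
7–8: √((732.33)² + (-439.49)²) = √(536307.2289 + 193151.4601) = 854.08 mm
Closest pair: 5–8 at 436.71 mm.

5 and 8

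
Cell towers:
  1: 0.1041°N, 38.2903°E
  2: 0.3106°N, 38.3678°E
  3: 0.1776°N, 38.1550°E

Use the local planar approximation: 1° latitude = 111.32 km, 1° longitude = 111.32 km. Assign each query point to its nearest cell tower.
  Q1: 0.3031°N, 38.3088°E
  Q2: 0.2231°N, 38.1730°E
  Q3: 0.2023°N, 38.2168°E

Q1→2; Q2→3; Q3→3

Q1 at 0.3031°N, 38.3088°E:
  1: 22.2482 km
  2: 6.6207 km
  3: 22.0977 km
  → nearest: 2 (6.6207 km)
Q2 at 0.2231°N, 38.1730°E:
  1: 18.6009 km
  2: 23.7723 km
  3: 5.4470 km
  → nearest: 3 (5.4470 km)
Q3 at 0.2023°N, 38.2168°E:
  1: 13.6545 km
  2: 20.6857 km
  3: 7.4087 km
  → nearest: 3 (7.4087 km)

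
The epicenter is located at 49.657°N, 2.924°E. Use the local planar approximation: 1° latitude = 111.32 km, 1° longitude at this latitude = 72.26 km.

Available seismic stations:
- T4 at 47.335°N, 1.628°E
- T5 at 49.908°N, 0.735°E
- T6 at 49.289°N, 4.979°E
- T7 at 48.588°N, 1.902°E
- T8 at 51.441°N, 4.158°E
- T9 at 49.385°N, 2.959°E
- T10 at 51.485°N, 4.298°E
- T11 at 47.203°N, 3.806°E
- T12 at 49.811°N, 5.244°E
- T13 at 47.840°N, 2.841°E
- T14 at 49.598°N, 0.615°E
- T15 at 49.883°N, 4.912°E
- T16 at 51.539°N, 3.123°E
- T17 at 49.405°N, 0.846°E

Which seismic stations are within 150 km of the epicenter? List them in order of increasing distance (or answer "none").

T9, T7, T15

Distances from 49.657°N, 2.924°E:
T4: √((-2.322·111.32)² + (-1.296·72.26)²) = √(66814.51590 + 8770.12771) = 274.927 km
T5: √((0.251·111.32)² + (-2.189·72.26)²) = √(780.71736 + 25020.00762) = 160.626 km
T6: √((-0.368·111.32)² + (2.055·72.26)²) = √(1678.19349 + 22050.55713) = 154.041 km
T7: √((-1.069·111.32)² + (-1.022·72.26)²) = √(14161.25704 + 5453.78114) = 140.054 km
T8: √((1.784·111.32)² + (1.234·72.26)²) = √(39439.92636 + 7951.08203) = 217.695 km
T9: √((-0.272·111.32)² + (0.035·72.26)²) = √(916.82026 + 6.39635) = 30.384 km
T10: √((1.828·111.32)² + (1.374·72.26)²) = √(41409.38477 + 9857.55888) = 226.422 km
T11: √((-2.454·111.32)² + (0.882·72.26)²) = √(74626.91902 + 4061.93608) = 280.515 km
T12: √((0.154·111.32)² + (2.320·72.26)²) = √(293.89205 + 28104.24251) = 168.517 km
T13: √((-1.817·111.32)² + (-0.083·72.26)²) = √(40912.52182 + 35.97097) = 202.357 km
T14: √((-0.059·111.32)² + (-2.309·72.26)²) = √(43.13705 + 27838.36856) = 166.978 km
T15: √((0.226·111.32)² + (1.988·72.26)²) = √(632.94107 + 20636.14993) = 145.839 km
T16: √((1.882·111.32)² + (0.199·72.26)²) = √(43892.02658 + 206.77692) = 209.997 km
T17: √((-0.252·111.32)² + (-2.078·72.26)²) = √(786.95061 + 22546.90842) = 152.754 km
Threshold 150 km: T9 (30.384 km), T7 (140.054 km), T15 (145.839 km) are within range.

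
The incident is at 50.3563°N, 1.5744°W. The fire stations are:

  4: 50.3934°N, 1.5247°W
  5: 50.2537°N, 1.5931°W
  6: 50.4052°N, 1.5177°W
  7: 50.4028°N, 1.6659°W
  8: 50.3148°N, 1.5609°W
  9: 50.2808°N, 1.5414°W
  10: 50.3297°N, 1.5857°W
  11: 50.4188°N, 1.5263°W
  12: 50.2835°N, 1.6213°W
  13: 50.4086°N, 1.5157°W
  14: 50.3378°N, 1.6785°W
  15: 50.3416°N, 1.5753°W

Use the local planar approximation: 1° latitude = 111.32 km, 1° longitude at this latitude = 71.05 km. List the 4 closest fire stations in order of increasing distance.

Distances from 50.3563°N, 1.5744°W:
4: √((0.0371·111.32)² + (0.0497·71.05)²) = √(17.056669 + 12.469268) = 5.4338 km
5: √((-0.1026·111.32)² + (-0.0187·71.05)²) = √(130.449109 + 1.765271) = 11.4985 km
6: √((0.0489·111.32)² + (0.0567·71.05)²) = √(29.632215 + 16.229094) = 6.7721 km
7: √((0.0465·111.32)² + (-0.0915·71.05)²) = √(26.794910 + 42.263976) = 8.3102 km
8: √((-0.0415·111.32)² + (0.0135·71.05)²) = √(21.342367 + 0.920017) = 4.7183 km
9: √((-0.0755·111.32)² + (0.0330·71.05)²) = √(70.638310 + 5.497384) = 8.7256 km
10: √((-0.0266·111.32)² + (-0.0113·71.05)²) = √(8.768184 + 0.644592) = 3.0680 km
11: √((0.0625·111.32)² + (0.0481·71.05)²) = √(48.406806 + 11.679340) = 7.7515 km
12: √((-0.0728·111.32)² + (-0.0469·71.05)²) = √(65.676372 + 11.103857) = 8.7624 km
13: √((0.0523·111.32)² + (0.0587·71.05)²) = √(33.896103 + 17.394196) = 7.1617 km
14: √((-0.0185·111.32)² + (-0.1041·71.05)²) = √(4.241211 + 54.705328) = 7.6777 km
15: √((-0.0147·111.32)² + (-0.0009·71.05)²) = √(2.677818 + 0.004089) = 1.6377 km
Sorted: 15 (1.6377 km) < 10 (3.0680 km) < 8 (4.7183 km) < 4 (5.4338 km) < 6 (6.7721 km) < 13 (7.1617 km) < …

15, 10, 8, 4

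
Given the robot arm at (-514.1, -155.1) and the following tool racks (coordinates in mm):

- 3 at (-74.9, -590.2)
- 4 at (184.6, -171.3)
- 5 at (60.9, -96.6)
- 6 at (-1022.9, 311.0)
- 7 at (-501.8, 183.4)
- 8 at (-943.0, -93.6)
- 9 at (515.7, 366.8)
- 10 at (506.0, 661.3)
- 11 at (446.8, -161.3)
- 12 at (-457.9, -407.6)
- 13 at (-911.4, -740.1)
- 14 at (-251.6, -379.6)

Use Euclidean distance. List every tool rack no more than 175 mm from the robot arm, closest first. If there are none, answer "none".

Distances from (-514.1, -155.1):
3: 618.2 mm
4: 698.9 mm
5: 578.0 mm
6: 690.0 mm
7: 338.7 mm
8: 433.3 mm
9: 1154.5 mm
10: 1306.6 mm
11: 960.9 mm
12: 258.7 mm
13: 707.2 mm
14: 345.4 mm
Threshold 175 mm: none within range.

none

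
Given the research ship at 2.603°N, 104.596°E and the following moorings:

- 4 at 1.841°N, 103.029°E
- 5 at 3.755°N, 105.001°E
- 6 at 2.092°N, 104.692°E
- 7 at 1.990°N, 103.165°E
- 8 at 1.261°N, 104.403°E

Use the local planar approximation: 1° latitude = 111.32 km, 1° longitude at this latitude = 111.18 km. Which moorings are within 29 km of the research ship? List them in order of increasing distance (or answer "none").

Distances from 2.603°N, 104.596°E:
4: √((-0.762·111.32)² + (-1.567·111.18)²) = √(7195.42313 + 30352.28087) = 193.772 km
5: √((1.152·111.32)² + (0.405·111.18)²) = √(16445.66175 + 2027.51178) = 135.916 km
6: √((-0.511·111.32)² + (0.096·111.18)²) = √(3235.84862 + 113.91891) = 57.877 km
7: √((-0.613·111.32)² + (-1.431·111.18)²) = √(4656.58296 + 25312.35816) = 173.115 km
8: √((-1.342·111.32)² + (-0.193·111.18)²) = √(22317.80235 + 460.43461) = 150.925 km
Threshold 29 km: none within range.

none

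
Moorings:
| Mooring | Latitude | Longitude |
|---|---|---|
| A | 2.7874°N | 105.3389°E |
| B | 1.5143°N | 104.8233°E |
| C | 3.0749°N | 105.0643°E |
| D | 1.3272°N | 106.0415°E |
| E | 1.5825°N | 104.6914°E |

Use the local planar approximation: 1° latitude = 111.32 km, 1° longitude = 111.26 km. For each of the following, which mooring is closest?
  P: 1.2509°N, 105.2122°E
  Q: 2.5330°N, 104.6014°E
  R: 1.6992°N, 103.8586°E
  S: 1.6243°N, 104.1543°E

P at 1.2509°N, 105.2122°E:
  A: √((1.5365·111.32)² + (0.1267·111.26)²) = √(29255.769425 + 198.715316) = 171.6231 km
  B: √((0.2634·111.32)² + (-0.3889·111.26)²) = √(859.761387 + 1872.207573) = 52.2682 km
  C: √((1.8240·111.32)² + (-0.1479·111.26)²) = √(41228.360353 + 270.778675) = 203.7134 km
  D: √((0.0763·111.32)² + (0.8293·111.26)²) = √(72.143211 + 8513.368692) = 92.6580 km
  E: √((0.3316·111.32)² + (-0.5208·111.26)²) = √(1362.622134 + 3357.531241) = 68.7034 km
  → nearest: B (52.2682 km)
Q at 2.5330°N, 104.6014°E:
  A: √((0.2544·111.32)² + (0.7375·111.26)²) = √(802.011525 + 6732.899943) = 86.8039 km
  B: √((-1.0187·111.32)² + (0.2219·111.26)²) = √(12859.941934 + 609.526674) = 116.0580 km
  C: √((0.5419·111.32)² + (0.4629·111.26)²) = √(3639.022136 + 2652.482167) = 79.3190 km
  D: √((-1.2058·111.32)² + (1.4401·111.26)²) = √(18017.600550 + 25672.219182) = 209.0211 km
  E: √((-0.9505·111.32)² + (0.0900·111.26)²) = √(11195.684149 + 100.268180) = 106.2824 km
  → nearest: C (79.3190 km)
R at 1.6992°N, 103.8586°E:
  A: √((1.0882·111.32)² + (1.4803·111.26)²) = √(14674.517769 + 27125.489837) = 204.4505 km
  B: √((-0.1849·111.32)² + (0.9647·111.26)²) = √(423.662688 + 11520.270279) = 109.2883 km
  C: √((1.3757·111.32)² + (1.2057·111.26)²) = √(23452.755171 + 17995.198145) = 203.5877 km
  D: √((-0.3720·111.32)² + (2.1829·111.26)²) = √(1714.874234 + 58985.571686) = 246.3746 km
  E: √((-0.1167·111.32)² + (0.8328·111.26)²) = √(168.767224 + 8585.380432) = 93.5636 km
  → nearest: E (93.5636 km)
S at 1.6243°N, 104.1543°E:
  A: √((1.1631·111.32)² + (1.1846·111.26)²) = √(16764.110190 + 17370.869908) = 184.7565 km
  B: √((-0.1100·111.32)² + (0.6690·111.26)²) = √(149.944923 + 5540.262557) = 75.4335 km
  C: √((1.4506·111.32)² + (0.9100·111.26)²) = √(26076.046185 + 10250.874012) = 190.5962 km
  D: √((-0.2971·111.32)² + (1.8872·111.26)²) = √(1093.834706 + 44087.347148) = 212.5587 km
  E: √((-0.0418·111.32)² + (0.5371·111.26)²) = √(21.652047 + 3570.988207) = 59.9386 km
  → nearest: E (59.9386 km)

P→B; Q→C; R→E; S→E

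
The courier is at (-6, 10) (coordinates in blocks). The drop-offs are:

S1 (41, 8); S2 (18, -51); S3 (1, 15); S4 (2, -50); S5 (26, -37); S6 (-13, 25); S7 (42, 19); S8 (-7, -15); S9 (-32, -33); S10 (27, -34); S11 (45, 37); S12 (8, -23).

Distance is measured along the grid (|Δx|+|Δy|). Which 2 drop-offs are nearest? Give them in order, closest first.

S3, S6

Distances from (-6, 10):
S1: 49 blocks
S2: 85 blocks
S3: 12 blocks
S4: 68 blocks
S5: 79 blocks
S6: 22 blocks
S7: 57 blocks
S8: 26 blocks
S9: 69 blocks
S10: 77 blocks
S11: 78 blocks
S12: 47 blocks
Sorted: S3 (12 blocks) < S6 (22 blocks) < S8 (26 blocks) < S12 (47 blocks) < …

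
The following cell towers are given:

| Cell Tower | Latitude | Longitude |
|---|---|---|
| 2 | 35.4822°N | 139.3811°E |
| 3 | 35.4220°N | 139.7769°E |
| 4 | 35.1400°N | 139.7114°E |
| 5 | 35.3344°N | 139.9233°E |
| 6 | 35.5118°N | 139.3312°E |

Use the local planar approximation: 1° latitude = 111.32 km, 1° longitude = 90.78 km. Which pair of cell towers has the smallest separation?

2 and 6

Pairwise distances:
2–3: 36.5503 km
2–4: 48.4789 km
2–5: 51.8980 km
2–6: 5.6016 km
3–4: 31.9504 km
3–5: 16.4840 km
3–6: 41.6773 km
4–5: 28.9543 km
4–6: 53.8914 km
5–6: 57.2638 km
Closest pair: 2–6 at 5.6016 km.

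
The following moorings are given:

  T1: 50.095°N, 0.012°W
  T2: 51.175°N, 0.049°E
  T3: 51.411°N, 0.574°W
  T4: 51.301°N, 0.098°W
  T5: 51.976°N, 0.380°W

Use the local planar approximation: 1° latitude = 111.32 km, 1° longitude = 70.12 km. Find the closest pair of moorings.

T2 and T4

Pairwise distances:
T1–T2: 120.302 km
T1–T3: 151.705 km
T1–T4: 134.387 km
T1–T5: 210.977 km
T2–T3: 50.976 km
T2–T4: 17.406 km
T2–T5: 94.105 km
T3–T4: 35.552 km
T3–T5: 64.350 km
T4–T5: 77.699 km
Closest pair: T2–T4 at 17.406 km.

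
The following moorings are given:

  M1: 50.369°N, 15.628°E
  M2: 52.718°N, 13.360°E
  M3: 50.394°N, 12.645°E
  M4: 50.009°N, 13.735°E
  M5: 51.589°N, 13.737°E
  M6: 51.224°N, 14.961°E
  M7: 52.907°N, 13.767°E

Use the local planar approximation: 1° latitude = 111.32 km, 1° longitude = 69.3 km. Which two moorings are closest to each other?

Pairwise distances:
M1–M2: 305.091 km
M1–M3: 206.741 km
M1–M4: 137.170 km
M1–M5: 188.726 km
M1–M6: 105.809 km
M1–M7: 310.573 km
M2–M3: 263.410 km
M2–M4: 302.684 km
M2–M5: 128.367 km
M2–M6: 199.924 km
M2–M7: 35.188 km
M3–M4: 86.849 km
M3–M5: 153.046 km
M3–M6: 185.194 km
M3–M7: 290.352 km
M4–M5: 175.886 km
M4–M6: 159.725 km
M4–M7: 322.613 km
M5–M6: 94.053 km
M5–M7: 146.734 km
M6–M7: 204.810 km
Closest pair: M2–M7 at 35.188 km.

M2 and M7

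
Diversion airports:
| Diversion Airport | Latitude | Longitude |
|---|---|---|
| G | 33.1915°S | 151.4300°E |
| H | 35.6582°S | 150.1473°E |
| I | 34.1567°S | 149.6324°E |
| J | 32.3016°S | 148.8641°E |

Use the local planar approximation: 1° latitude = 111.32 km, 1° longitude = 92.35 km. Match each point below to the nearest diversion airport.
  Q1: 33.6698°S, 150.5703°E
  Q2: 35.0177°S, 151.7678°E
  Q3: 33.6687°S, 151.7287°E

Q1→G; Q2→H; Q3→G

Q1 at 33.6698°S, 150.5703°E:
  G: 95.5942 km
  H: 224.7693 km
  I: 102.1763 km
  J: 219.1467 km
  → nearest: G (95.5942 km)
Q2 at 35.0177°S, 151.7678°E:
  G: 205.6722 km
  H: 165.7704 km
  I: 219.2625 km
  J: 404.1377 km
  → nearest: H (165.7704 km)
Q3 at 33.6687°S, 151.7287°E:
  G: 59.8570 km
  H: 265.2882 km
  I: 201.0708 km
  J: 305.1965 km
  → nearest: G (59.8570 km)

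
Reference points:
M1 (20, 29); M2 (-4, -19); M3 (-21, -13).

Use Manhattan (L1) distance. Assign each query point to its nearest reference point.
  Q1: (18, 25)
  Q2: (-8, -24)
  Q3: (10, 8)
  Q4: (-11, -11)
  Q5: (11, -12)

Q1 at (18, 25):
  M1: 6
  M2: 66
  M3: 77
  → nearest: M1 (6)
Q2 at (-8, -24):
  M1: 81
  M2: 9
  M3: 24
  → nearest: M2 (9)
Q3 at (10, 8):
  M1: 31
  M2: 41
  M3: 52
  → nearest: M1 (31)
Q4 at (-11, -11):
  M1: 71
  M2: 15
  M3: 12
  → nearest: M3 (12)
Q5 at (11, -12):
  M1: 50
  M2: 22
  M3: 33
  → nearest: M2 (22)

Q1→M1; Q2→M2; Q3→M1; Q4→M3; Q5→M2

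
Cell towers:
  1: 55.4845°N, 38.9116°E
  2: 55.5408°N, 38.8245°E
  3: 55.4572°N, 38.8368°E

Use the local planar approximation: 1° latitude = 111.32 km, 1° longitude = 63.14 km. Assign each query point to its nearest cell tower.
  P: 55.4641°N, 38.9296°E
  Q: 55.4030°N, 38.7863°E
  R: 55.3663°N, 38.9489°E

P at 55.4641°N, 38.9296°E:
  1: √((0.0204·111.32)² + (-0.0180·63.14)²) = √(5.157114 + 1.291678) = 2.5394 km
  2: √((0.0767·111.32)² + (-0.1051·63.14)²) = √(72.901611 + 44.036682) = 10.8138 km
  3: √((-0.0069·111.32)² + (-0.0928·63.14)²) = √(0.589990 + 34.332475) = 5.9095 km
  → nearest: 1 (2.5394 km)
Q at 55.4030°N, 38.7863°E:
  1: √((0.0815·111.32)² + (0.1253·63.14)²) = √(82.311708 + 62.590915) = 12.0376 km
  2: √((0.1378·111.32)² + (0.0382·63.14)²) = √(235.312409 + 5.817493) = 15.5284 km
  3: √((0.0542·111.32)² + (0.0505·63.14)²) = √(36.403653 + 10.166979) = 6.8243 km
  → nearest: 3 (6.8243 km)
R at 55.3663°N, 38.9489°E:
  1: √((0.1182·111.32)² + (-0.0373·63.14)²) = √(173.133596 + 5.546600) = 13.3671 km
  2: √((0.1745·111.32)² + (-0.1244·63.14)²) = √(377.343834 + 61.694993) = 20.9533 km
  3: √((0.0909·111.32)² + (-0.1121·63.14)²) = √(102.393918 + 50.097999) = 12.3488 km
  → nearest: 3 (12.3488 km)

P→1; Q→3; R→3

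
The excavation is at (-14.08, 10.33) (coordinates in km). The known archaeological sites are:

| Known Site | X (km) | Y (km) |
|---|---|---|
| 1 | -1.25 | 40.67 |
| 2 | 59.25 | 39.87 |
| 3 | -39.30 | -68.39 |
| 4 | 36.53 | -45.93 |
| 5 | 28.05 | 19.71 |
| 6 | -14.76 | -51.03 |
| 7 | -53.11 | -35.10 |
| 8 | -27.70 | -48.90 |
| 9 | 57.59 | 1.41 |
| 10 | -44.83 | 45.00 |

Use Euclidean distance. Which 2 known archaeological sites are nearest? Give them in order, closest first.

1, 5

Distances from (-14.08, 10.33):
1: √((12.83)² + (30.34)²) = √(164.6089 + 920.5156) = 32.94 km
2: √((73.33)² + (29.54)²) = √(5377.2889 + 872.6116) = 79.06 km
3: √((-25.22)² + (-78.72)²) = √(636.0484 + 6196.8384) = 82.66 km
4: √((50.61)² + (-56.26)²) = √(2561.3721 + 3165.1876) = 75.67 km
5: √((42.13)² + (9.38)²) = √(1774.9369 + 87.9844) = 43.16 km
6: √((-0.68)² + (-61.36)²) = √(0.4624 + 3765.0496) = 61.36 km
7: √((-39.03)² + (-45.43)²) = √(1523.3409 + 2063.8849) = 59.89 km
8: √((-13.62)² + (-59.23)²) = √(185.5044 + 3508.1929) = 60.78 km
9: √((71.67)² + (-8.92)²) = √(5136.5889 + 79.5664) = 72.22 km
10: √((-30.75)² + (34.67)²) = √(945.5625 + 1202.0089) = 46.34 km
Sorted: 1 (32.94 km) < 5 (43.16 km) < 10 (46.34 km) < 7 (59.89 km) < …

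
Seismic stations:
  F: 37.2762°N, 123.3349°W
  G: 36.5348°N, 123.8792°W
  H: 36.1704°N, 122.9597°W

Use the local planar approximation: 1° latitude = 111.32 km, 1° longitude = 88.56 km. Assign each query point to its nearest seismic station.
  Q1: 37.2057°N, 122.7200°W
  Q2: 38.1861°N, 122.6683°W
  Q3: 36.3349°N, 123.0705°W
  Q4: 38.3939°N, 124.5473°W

Q1 at 37.2057°N, 122.7200°W:
  F: 55.0182 km
  G: 126.9512 km
  H: 117.1883 km
  → nearest: F (55.0182 km)
Q2 at 38.1861°N, 122.6683°W:
  F: 117.2378 km
  G: 212.8160 km
  H: 225.8668 km
  → nearest: F (117.2378 km)
Q3 at 36.3349°N, 123.0705°W:
  F: 107.3698 km
  G: 74.9960 km
  H: 20.7754 km
  → nearest: H (20.7754 km)
Q4 at 38.3939°N, 124.5473°W:
  F: 164.3450 km
  G: 215.2466 km
  H: 284.6646 km
  → nearest: F (164.3450 km)

Q1→F; Q2→F; Q3→H; Q4→F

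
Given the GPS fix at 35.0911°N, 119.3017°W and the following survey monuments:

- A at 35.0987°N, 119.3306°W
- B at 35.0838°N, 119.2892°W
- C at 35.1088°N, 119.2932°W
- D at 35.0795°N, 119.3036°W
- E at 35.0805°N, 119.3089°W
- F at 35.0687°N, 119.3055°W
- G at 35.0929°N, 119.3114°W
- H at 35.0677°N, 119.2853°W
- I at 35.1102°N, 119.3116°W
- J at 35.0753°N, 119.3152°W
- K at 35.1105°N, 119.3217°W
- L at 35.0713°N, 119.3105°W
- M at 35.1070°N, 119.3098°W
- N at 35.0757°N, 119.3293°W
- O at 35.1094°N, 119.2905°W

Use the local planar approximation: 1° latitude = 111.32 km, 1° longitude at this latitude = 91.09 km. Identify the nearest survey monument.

Distances from 35.0911°N, 119.3017°W:
A: √((0.0076·111.32)² + (-0.0289·91.09)²) = √(0.715770 + 6.930062) = 2.7651 km
B: √((-0.0073·111.32)² + (0.0125·91.09)²) = √(0.660377 + 1.296467) = 1.3989 km
C: √((0.0177·111.32)² + (0.0085·91.09)²) = √(3.882334 + 0.599486) = 2.1170 km
D: √((-0.0116·111.32)² + (-0.0019·91.09)²) = √(1.667487 + 0.029954) = 1.3029 km
E: √((-0.0106·111.32)² + (-0.0072·91.09)²) = √(1.392381 + 0.430137) = 1.3500 km
F: √((-0.0224·111.32)² + (-0.0038·91.09)²) = √(6.217881 + 0.119814) = 2.5175 km
G: √((0.0018·111.32)² + (-0.0097·91.09)²) = √(0.040151 + 0.780701) = 0.9060 km
H: √((-0.0234·111.32)² + (0.0164·91.09)²) = √(6.785441 + 2.231666) = 3.0028 km
I: √((0.0191·111.32)² + (-0.0099·91.09)²) = √(4.520777 + 0.813227) = 2.3095 km
J: √((-0.0158·111.32)² + (-0.0135·91.09)²) = √(3.093574 + 1.512199) = 2.1461 km
K: √((0.0194·111.32)² + (-0.0200·91.09)²) = √(4.663907 + 3.318955) = 2.8254 km
L: √((-0.0198·111.32)² + (-0.0088·91.09)²) = √(4.858216 + 0.642550) = 2.3454 km
M: √((0.0159·111.32)² + (-0.0081·91.09)²) = √(3.132858 + 0.544392) = 1.9176 km
N: √((-0.0154·111.32)² + (-0.0276·91.09)²) = √(2.938920 + 6.320618) = 3.0429 km
O: √((0.0183·111.32)² + (0.0112·91.09)²) = √(4.150005 + 1.040824) = 2.2783 km
Minimum: G at 0.9060 km.

G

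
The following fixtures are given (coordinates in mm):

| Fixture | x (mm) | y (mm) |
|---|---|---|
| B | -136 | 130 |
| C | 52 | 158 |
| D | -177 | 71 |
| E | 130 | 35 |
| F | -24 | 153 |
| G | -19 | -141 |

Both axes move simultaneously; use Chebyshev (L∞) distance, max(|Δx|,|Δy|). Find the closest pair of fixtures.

Pairwise distances:
B–C: 188 mm
B–D: 59 mm
B–E: 266 mm
B–F: 112 mm
B–G: 271 mm
C–D: 229 mm
C–E: 123 mm
C–F: 76 mm
C–G: 299 mm
D–E: 307 mm
D–F: 153 mm
D–G: 212 mm
E–F: 154 mm
E–G: 176 mm
F–G: 294 mm
Closest pair: B–D at 59 mm.

B and D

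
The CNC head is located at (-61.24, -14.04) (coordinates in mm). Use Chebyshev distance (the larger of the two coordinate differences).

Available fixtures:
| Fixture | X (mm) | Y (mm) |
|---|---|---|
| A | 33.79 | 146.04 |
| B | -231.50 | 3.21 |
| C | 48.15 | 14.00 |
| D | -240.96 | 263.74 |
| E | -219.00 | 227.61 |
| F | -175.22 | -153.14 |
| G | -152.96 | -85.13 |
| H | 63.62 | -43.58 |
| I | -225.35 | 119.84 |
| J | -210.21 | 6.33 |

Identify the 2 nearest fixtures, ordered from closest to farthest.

Distances from (-61.24, -14.04):
A: max(|95.03|, |160.08|) = 160.08 mm
B: max(|-170.26|, |17.25|) = 170.26 mm
C: max(|109.39|, |28.04|) = 109.39 mm
D: max(|-179.72|, |277.78|) = 277.78 mm
E: max(|-157.76|, |241.65|) = 241.65 mm
F: max(|-113.98|, |-139.10|) = 139.10 mm
G: max(|-91.72|, |-71.09|) = 91.72 mm
H: max(|124.86|, |-29.54|) = 124.86 mm
I: max(|-164.11|, |133.88|) = 164.11 mm
J: max(|-148.97|, |20.37|) = 148.97 mm
Sorted: G (91.72 mm) < C (109.39 mm) < H (124.86 mm) < F (139.10 mm) < …

G, C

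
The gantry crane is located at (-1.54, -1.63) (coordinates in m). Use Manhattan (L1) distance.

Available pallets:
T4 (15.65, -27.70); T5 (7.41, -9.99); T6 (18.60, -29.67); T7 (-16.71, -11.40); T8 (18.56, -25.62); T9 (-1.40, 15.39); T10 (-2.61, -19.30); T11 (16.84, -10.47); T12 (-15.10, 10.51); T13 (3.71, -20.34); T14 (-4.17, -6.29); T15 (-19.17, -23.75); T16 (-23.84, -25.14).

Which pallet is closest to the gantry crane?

Distances from (-1.54, -1.63):
T4: |17.19| + |-26.07| = 17.19 + 26.07 = 43.26 m
T5: |8.95| + |-8.36| = 8.95 + 8.36 = 17.31 m
T6: |20.14| + |-28.04| = 20.14 + 28.04 = 48.18 m
T7: |-15.17| + |-9.77| = 15.17 + 9.77 = 24.94 m
T8: |20.10| + |-23.99| = 20.10 + 23.99 = 44.09 m
T9: |0.14| + |17.02| = 0.14 + 17.02 = 17.16 m
T10: |-1.07| + |-17.67| = 1.07 + 17.67 = 18.74 m
T11: |18.38| + |-8.84| = 18.38 + 8.84 = 27.22 m
T12: |-13.56| + |12.14| = 13.56 + 12.14 = 25.70 m
T13: |5.25| + |-18.71| = 5.25 + 18.71 = 23.96 m
T14: |-2.63| + |-4.66| = 2.63 + 4.66 = 7.29 m
T15: |-17.63| + |-22.12| = 17.63 + 22.12 = 39.75 m
T16: |-22.30| + |-23.51| = 22.30 + 23.51 = 45.81 m
Minimum: T14 at 7.29 m.

T14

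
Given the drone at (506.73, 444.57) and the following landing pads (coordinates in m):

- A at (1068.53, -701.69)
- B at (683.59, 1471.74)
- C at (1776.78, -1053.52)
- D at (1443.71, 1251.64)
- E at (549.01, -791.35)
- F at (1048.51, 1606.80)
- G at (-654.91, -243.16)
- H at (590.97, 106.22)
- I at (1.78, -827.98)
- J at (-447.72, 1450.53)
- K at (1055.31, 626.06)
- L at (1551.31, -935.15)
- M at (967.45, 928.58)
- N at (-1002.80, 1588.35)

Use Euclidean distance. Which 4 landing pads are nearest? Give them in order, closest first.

H, K, M, B

Distances from (506.73, 444.57):
A: 1276.53 m
B: 1042.28 m
C: 1964.00 m
D: 1236.65 m
E: 1236.64 m
F: 1282.30 m
G: 1349.96 m
H: 348.68 m
I: 1369.07 m
J: 1386.70 m
K: 577.82 m
L: 1730.54 m
M: 668.23 m
N: 1893.91 m
Sorted: H (348.68 m) < K (577.82 m) < M (668.23 m) < B (1042.28 m) < E (1236.64 m) < D (1236.65 m) < …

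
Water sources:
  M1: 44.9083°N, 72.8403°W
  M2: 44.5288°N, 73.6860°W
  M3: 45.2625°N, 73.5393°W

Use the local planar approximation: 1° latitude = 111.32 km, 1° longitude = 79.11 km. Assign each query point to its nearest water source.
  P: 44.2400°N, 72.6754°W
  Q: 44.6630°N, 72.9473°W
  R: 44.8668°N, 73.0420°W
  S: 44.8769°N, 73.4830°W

P at 44.2400°N, 72.6754°W:
  M1: √((0.6683·111.32)² + (-0.1649·79.11)²) = √(5534.639236 + 170.178261) = 75.5302 km
  M2: √((0.2888·111.32)² + (-1.0106·79.11)²) = √(1033.572089 + 6391.773205) = 86.1704 km
  M3: √((1.0225·111.32)² + (-0.8639·79.11)²) = √(12956.062330 + 4670.783282) = 132.7661 km
  → nearest: M1 (75.5302 km)
Q at 44.6630°N, 72.9473°W:
  M1: √((0.2453·111.32)² + (0.1070·79.11)²) = √(745.661108 + 71.652331) = 28.5887 km
  M2: √((-0.1342·111.32)² + (-0.7387·79.11)²) = √(223.178023 + 3415.064944) = 60.3178 km
  M3: √((0.5995·111.32)² + (-0.5920·79.11)²) = √(4453.739077 + 2193.341129) = 81.5296 km
  → nearest: M1 (28.5887 km)
R at 44.8668°N, 73.0420°W:
  M1: √((0.0415·111.32)² + (0.2017·79.11)²) = √(21.342367 + 254.609477) = 16.6118 km
  M2: √((-0.3380·111.32)² + (-0.6440·79.11)²) = √(1415.727916 + 2595.580506) = 63.3349 km
  M3: √((0.3957·111.32)² + (-0.4973·79.11)²) = √(1940.342945 + 1547.745990) = 59.0600 km
  → nearest: M1 (16.6118 km)
S at 44.8769°N, 73.4830°W:
  M1: √((0.0314·111.32)² + (0.6427·79.11)²) = √(12.218157 + 2585.112031) = 50.9640 km
  M2: √((-0.3481·111.32)² + (-0.2030·79.11)²) = √(1501.600630 + 257.902080) = 41.9464 km
  M3: √((0.3856·111.32)² + (-0.0563·79.11)²) = √(1842.554938 + 19.837163) = 43.1554 km
  → nearest: M2 (41.9464 km)

P→M1; Q→M1; R→M1; S→M2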